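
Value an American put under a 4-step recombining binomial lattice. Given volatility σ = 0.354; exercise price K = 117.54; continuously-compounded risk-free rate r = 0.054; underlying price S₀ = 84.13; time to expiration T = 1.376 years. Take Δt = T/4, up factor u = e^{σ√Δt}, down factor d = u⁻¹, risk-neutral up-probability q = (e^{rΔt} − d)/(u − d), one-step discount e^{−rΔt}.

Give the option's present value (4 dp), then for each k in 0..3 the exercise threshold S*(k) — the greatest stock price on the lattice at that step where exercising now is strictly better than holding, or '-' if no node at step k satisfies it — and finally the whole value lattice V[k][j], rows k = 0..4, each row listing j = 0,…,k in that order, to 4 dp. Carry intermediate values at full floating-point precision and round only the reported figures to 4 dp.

Δt=0.34400, u=1.23075, d=0.81251, q=0.49311, disc=e^(-rΔt)=0.98160
k=4 terminal: V=max(K-S,0) → 80.8737 61.9996 33.4100 0.0000 0.0000
k=3: j=0 S=45.1272 intr=72.4128 cont=70.2496 V=72.4128[EX]; j=1 S=68.3565 intr=49.1835 cont=47.0202 V=49.1835[EX]; j=2 S=103.5433 intr=13.9967 cont=16.6236 V=16.6236[hold]; j=3 S=156.8425 intr=0.0000 cont=0.0000 V=0.0000[hold]  S*(3)=68.3565
k=2: j=0 S=55.5404 intr=61.9996 cont=59.8363 V=61.9996[EX]; j=1 S=84.1300 intr=33.4100 cont=32.5182 V=33.4100[EX]; j=2 S=127.4362 intr=0.0000 cont=8.2713 V=8.2713[hold]  S*(2)=84.1300
k=1: j=0 S=68.3565 intr=49.1835 cont=47.0202 V=49.1835[EX]; j=1 S=103.5433 intr=13.9967 cont=20.6271 V=20.6271[hold]  S*(1)=68.3565
k=0: j=0 S=84.1300 intr=33.4100 cont=34.4561 V=34.4561[hold]  S*(0)=-

price = 34.4561
boundary = - 68.3565 84.1300 68.3565
tree:
34.4561
49.1835 20.6271
61.9996 33.4100 8.2713
72.4128 49.1835 16.6236 0.0000
80.8737 61.9996 33.4100 0.0000 0.0000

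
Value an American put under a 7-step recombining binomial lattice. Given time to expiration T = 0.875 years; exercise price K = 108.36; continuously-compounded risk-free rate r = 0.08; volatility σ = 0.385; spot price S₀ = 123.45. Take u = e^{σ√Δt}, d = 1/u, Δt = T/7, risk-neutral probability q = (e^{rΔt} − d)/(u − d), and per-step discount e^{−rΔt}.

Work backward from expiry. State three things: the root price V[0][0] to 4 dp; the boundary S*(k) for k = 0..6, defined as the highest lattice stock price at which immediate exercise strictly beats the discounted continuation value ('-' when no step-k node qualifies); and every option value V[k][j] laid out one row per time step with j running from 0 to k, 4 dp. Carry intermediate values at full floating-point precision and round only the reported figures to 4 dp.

price = 7.4056
boundary = - - - - 71.6193 82.0626 94.0287
tree:
7.4056
11.6983 3.3092
17.9014 5.7988 0.9138
26.3147 9.9404 1.8196 0.0364
36.7407 16.5317 3.6219 0.0740 0.0000
45.8550 26.2974 7.2062 0.1503 0.0000 0.0000
53.8094 36.7407 14.3313 0.3053 0.0000 0.0000 0.0000
60.7516 45.8550 26.2974 0.6203 0.0000 0.0000 0.0000 0.0000

Δt=0.12500, u=1.14582, d=0.87274, q=0.50283, disc=e^(-rΔt)=0.99005
k=7 terminal: V=max(K-S,0) → 60.7516 45.8550 26.2974 0.6203 0.0000 0.0000 0.0000 0.0000
k=6: j=0 S=54.5506 intr=53.8094 cont=52.7312 V=53.8094[EX]; j=1 S=71.6193 intr=36.7407 cont=35.6625 V=36.7407[EX]; j=2 S=94.0287 intr=14.3313 cont=13.2531 V=14.3313[EX]; j=3 S=123.4500 intr=0.0000 cont=0.3053 V=0.3053[hold]; j=4 S=162.0771 intr=0.0000 cont=0.0000 V=0.0000[hold]; j=5 S=212.7906 intr=0.0000 cont=0.0000 V=0.0000[hold]; j=6 S=279.3721 intr=0.0000 cont=0.0000 V=0.0000[hold]  S*(6)=94.0287
k=5: j=0 S=62.5050 intr=45.8550 cont=44.7768 V=45.8550[EX]; j=1 S=82.0626 intr=26.2974 cont=25.2192 V=26.2974[EX]; j=2 S=107.7397 intr=0.6203 cont=7.2062 V=7.2062[hold]; j=3 S=141.4511 intr=0.0000 cont=0.1503 V=0.1503[hold]; j=4 S=185.7108 intr=0.0000 cont=0.0000 V=0.0000[hold]; j=5 S=243.8191 intr=0.0000 cont=0.0000 V=0.0000[hold]  S*(5)=82.0626
k=4: j=0 S=71.6193 intr=36.7407 cont=35.6625 V=36.7407[EX]; j=1 S=94.0287 intr=14.3313 cont=16.5317 V=16.5317[hold]; j=2 S=123.4500 intr=0.0000 cont=3.6219 V=3.6219[hold]; j=3 S=162.0771 intr=0.0000 cont=0.0740 V=0.0740[hold]; j=4 S=212.7906 intr=0.0000 cont=0.0000 V=0.0000[hold]  S*(4)=71.6193
k=3: j=0 S=82.0626 intr=26.2974 cont=26.3147 V=26.3147[hold]; j=1 S=107.7397 intr=0.6203 cont=9.9404 V=9.9404[hold]; j=2 S=141.4511 intr=0.0000 cont=1.8196 V=1.8196[hold]; j=3 S=185.7108 intr=0.0000 cont=0.0364 V=0.0364[hold]  S*(3)=-
k=2: j=0 S=94.0287 intr=14.3313 cont=17.9014 V=17.9014[hold]; j=1 S=123.4500 intr=0.0000 cont=5.7988 V=5.7988[hold]; j=2 S=162.0771 intr=0.0000 cont=0.9138 V=0.9138[hold]  S*(2)=-
k=1: j=0 S=107.7397 intr=0.6203 cont=11.6983 V=11.6983[hold]; j=1 S=141.4511 intr=0.0000 cont=3.3092 V=3.3092[hold]  S*(1)=-
k=0: j=0 S=123.4500 intr=0.0000 cont=7.4056 V=7.4056[hold]  S*(0)=-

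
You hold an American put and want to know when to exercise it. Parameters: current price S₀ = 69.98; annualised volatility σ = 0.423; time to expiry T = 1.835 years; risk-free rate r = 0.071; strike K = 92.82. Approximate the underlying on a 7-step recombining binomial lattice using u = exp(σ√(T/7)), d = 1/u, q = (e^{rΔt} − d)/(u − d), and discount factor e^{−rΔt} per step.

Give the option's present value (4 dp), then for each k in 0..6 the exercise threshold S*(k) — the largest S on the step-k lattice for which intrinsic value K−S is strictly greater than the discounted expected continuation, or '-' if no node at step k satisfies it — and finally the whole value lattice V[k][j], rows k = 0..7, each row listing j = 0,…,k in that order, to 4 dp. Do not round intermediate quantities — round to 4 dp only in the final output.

Δt=0.26214  u=1.24182  d=0.80527  q=0.48910  discount=0.98156
step 7 (expiry): payoffs max(K−S,0) = 77.4536 69.1234 56.2772 36.4671 5.9177 0.0000 0.0000 0.0000
step 6: (k=6,j=0): S=19.0822, (K−S)⁺=73.7378, hold=72.0262 ⇒ V=73.7378 exercise | (k=6,j=1): S=29.4268, (K−S)⁺=63.3932, hold=61.6816 ⇒ V=63.3932 exercise | (k=6,j=2): S=45.3794, (K−S)⁺=47.4406, hold=45.7290 ⇒ V=47.4406 exercise | (k=6,j=3): S=69.9800, (K−S)⁺=22.8400, hold=21.1284 ⇒ V=22.8400 exercise | (k=6,j=4): S=107.9168, (K−S)⁺=0.0000, hold=2.9676 ⇒ V=2.9676 continue | (k=6,j=5): S=166.4195, (K−S)⁺=0.0000, hold=0.0000 ⇒ V=0.0000 continue | (k=6,j=6): S=256.6370, (K−S)⁺=0.0000, hold=0.0000 ⇒ V=0.0000 continue  boundary S*=69.9800
step 5: (k=5,j=0): S=23.6966, (K−S)⁺=69.1234, hold=67.4118 ⇒ V=69.1234 exercise | (k=5,j=1): S=36.5428, (K−S)⁺=56.2772, hold=54.5656 ⇒ V=56.2772 exercise | (k=5,j=2): S=56.3529, (K−S)⁺=36.4671, hold=34.7555 ⇒ V=36.4671 exercise | (k=5,j=3): S=86.9023, (K−S)⁺=5.9177, hold=12.8784 ⇒ V=12.8784 continue | (k=5,j=4): S=134.0129, (K−S)⁺=0.0000, hold=1.4882 ⇒ V=1.4882 continue | (k=5,j=5): S=206.6625, (K−S)⁺=0.0000, hold=0.0000 ⇒ V=0.0000 continue  boundary S*=56.3529
step 4: (k=4,j=0): S=29.4268, (K−S)⁺=63.3932, hold=61.6816 ⇒ V=63.3932 exercise | (k=4,j=1): S=45.3794, (K−S)⁺=47.4406, hold=45.7290 ⇒ V=47.4406 exercise | (k=4,j=2): S=69.9800, (K−S)⁺=22.8400, hold=24.4701 ⇒ V=24.4701 continue | (k=4,j=3): S=107.9168, (K−S)⁺=0.0000, hold=7.1727 ⇒ V=7.1727 continue | (k=4,j=4): S=166.4195, (K−S)⁺=0.0000, hold=0.7463 ⇒ V=0.7463 continue  boundary S*=45.3794
step 3: (k=3,j=0): S=36.5428, (K−S)⁺=56.2772, hold=54.5656 ⇒ V=56.2772 exercise | (k=3,j=1): S=56.3529, (K−S)⁺=36.4671, hold=35.5381 ⇒ V=36.4671 exercise | (k=3,j=2): S=86.9023, (K−S)⁺=5.9177, hold=15.7147 ⇒ V=15.7147 continue | (k=3,j=3): S=134.0129, (K−S)⁺=0.0000, hold=3.9552 ⇒ V=3.9552 continue  boundary S*=56.3529
step 2: (k=2,j=0): S=45.3794, (K−S)⁺=47.4406, hold=45.7290 ⇒ V=47.4406 exercise | (k=2,j=1): S=69.9800, (K−S)⁺=22.8400, hold=25.8318 ⇒ V=25.8318 continue | (k=2,j=2): S=107.9168, (K−S)⁺=0.0000, hold=9.7794 ⇒ V=9.7794 continue  boundary S*=45.3794
step 1: (k=1,j=0): S=56.3529, (K−S)⁺=36.4671, hold=36.1918 ⇒ V=36.4671 exercise | (k=1,j=1): S=86.9023, (K−S)⁺=5.9177, hold=17.6490 ⇒ V=17.6490 continue  boundary S*=56.3529
step 0: (k=0,j=0): S=69.9800, (K−S)⁺=22.8400, hold=26.7604 ⇒ V=26.7604 continue  boundary S*=-

price = 26.7604
boundary = - 56.3529 45.3794 56.3529 45.3794 56.3529 69.9800
tree:
26.7604
36.4671 17.6490
47.4406 25.8318 9.7794
56.2772 36.4671 15.7147 3.9552
63.3932 47.4406 24.4701 7.1727 0.7463
69.1234 56.2772 36.4671 12.8784 1.4882 0.0000
73.7378 63.3932 47.4406 22.8400 2.9676 0.0000 0.0000
77.4536 69.1234 56.2772 36.4671 5.9177 0.0000 0.0000 0.0000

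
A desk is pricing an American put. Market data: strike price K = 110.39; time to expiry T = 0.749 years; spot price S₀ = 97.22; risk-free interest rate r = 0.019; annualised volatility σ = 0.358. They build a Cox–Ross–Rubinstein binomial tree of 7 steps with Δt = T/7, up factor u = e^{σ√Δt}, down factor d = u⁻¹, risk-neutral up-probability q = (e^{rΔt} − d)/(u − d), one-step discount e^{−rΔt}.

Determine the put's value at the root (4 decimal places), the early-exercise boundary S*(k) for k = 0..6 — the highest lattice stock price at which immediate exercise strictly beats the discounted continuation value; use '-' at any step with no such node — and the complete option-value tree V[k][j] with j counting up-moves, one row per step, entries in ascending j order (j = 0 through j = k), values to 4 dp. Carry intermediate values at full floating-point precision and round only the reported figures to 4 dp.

Δt=0.10700, u=1.12424, d=0.88949, q=0.47943, disc=e^(-rΔt)=0.99797
k=7 terminal: V=max(K-S,0) → 67.5598 56.2566 41.9702 23.9136 1.0916 0.0000 0.0000 0.0000
k=6: j=0 S=48.1513 intr=62.2387 cont=62.0145 V=62.2387[EX]; j=1 S=60.8588 intr=49.5312 cont=49.3070 V=49.5312[EX]; j=2 S=76.9201 intr=33.4699 cont=33.2457 V=33.4699[EX]; j=3 S=97.2200 intr=13.1700 cont=12.9458 V=13.1700[EX]; j=4 S=122.8773 intr=0.0000 cont=0.5671 V=0.5671[hold]; j=5 S=155.3058 intr=0.0000 cont=0.0000 V=0.0000[hold]; j=6 S=196.2924 intr=0.0000 cont=0.0000 V=0.0000[hold]  S*(6)=97.2200
k=5: j=0 S=54.1334 intr=56.2566 cont=56.0324 V=56.2566[EX]; j=1 S=68.4198 intr=41.9702 cont=41.7460 V=41.9702[EX]; j=2 S=86.4764 intr=23.9136 cont=23.6894 V=23.9136[EX]; j=3 S=109.2984 intr=1.0916 cont=7.1134 V=7.1134[hold]; j=4 S=138.1432 intr=0.0000 cont=0.2946 V=0.2946[hold]; j=5 S=174.6005 intr=0.0000 cont=0.0000 V=0.0000[hold]  S*(5)=86.4764
k=4: j=0 S=60.8588 intr=49.5312 cont=49.3070 V=49.5312[EX]; j=1 S=76.9201 intr=33.4699 cont=33.2457 V=33.4699[EX]; j=2 S=97.2200 intr=13.1700 cont=15.8269 V=15.8269[hold]; j=3 S=122.8773 intr=0.0000 cont=3.8365 V=3.8365[hold]; j=4 S=155.3058 intr=0.0000 cont=0.1531 V=0.1531[hold]  S*(4)=76.9201
k=3: j=0 S=68.4198 intr=41.9702 cont=41.7460 V=41.9702[EX]; j=1 S=86.4764 intr=23.9136 cont=24.9606 V=24.9606[hold]; j=2 S=109.2984 intr=1.0916 cont=10.0579 V=10.0579[hold]; j=3 S=138.1432 intr=0.0000 cont=2.0663 V=2.0663[hold]  S*(3)=68.4198
k=2: j=0 S=76.9201 intr=33.4699 cont=33.7467 V=33.7467[hold]; j=1 S=97.2200 intr=13.1700 cont=17.7797 V=17.7797[hold]; j=2 S=122.8773 intr=0.0000 cont=6.2139 V=6.2139[hold]  S*(2)=-
k=1: j=0 S=86.4764 intr=23.9136 cont=26.0387 V=26.0387[hold]; j=1 S=109.2984 intr=1.0916 cont=12.2099 V=12.2099[hold]  S*(1)=-
k=0: j=0 S=97.2200 intr=13.1700 cont=19.3694 V=19.3694[hold]  S*(0)=-

price = 19.3694
boundary = - - - 68.4198 76.9201 86.4764 97.2200
tree:
19.3694
26.0387 12.2099
33.7467 17.7797 6.2139
41.9702 24.9606 10.0579 2.0663
49.5312 33.4699 15.8269 3.8365 0.1531
56.2566 41.9702 23.9136 7.1134 0.2946 0.0000
62.2387 49.5312 33.4699 13.1700 0.5671 0.0000 0.0000
67.5598 56.2566 41.9702 23.9136 1.0916 0.0000 0.0000 0.0000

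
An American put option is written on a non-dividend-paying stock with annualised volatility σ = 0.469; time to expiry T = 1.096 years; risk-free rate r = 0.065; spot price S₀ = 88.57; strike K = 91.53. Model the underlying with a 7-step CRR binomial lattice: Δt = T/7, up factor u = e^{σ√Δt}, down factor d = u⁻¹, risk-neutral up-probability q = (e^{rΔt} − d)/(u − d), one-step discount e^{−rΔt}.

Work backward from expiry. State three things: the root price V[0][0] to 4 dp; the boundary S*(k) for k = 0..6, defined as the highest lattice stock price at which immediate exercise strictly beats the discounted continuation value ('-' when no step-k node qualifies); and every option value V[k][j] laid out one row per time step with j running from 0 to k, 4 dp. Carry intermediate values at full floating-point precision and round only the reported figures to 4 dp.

price = 16.4652
boundary = - - - 50.7573 42.1602 50.7573 61.1075
tree:
16.4652
23.0582 9.7053
31.2399 14.7253 4.4981
40.7727 21.6240 7.5988 1.2499
49.3698 30.4754 12.5384 2.4335 0.0000
56.5108 40.7727 20.0189 4.7381 0.0000 0.0000
62.4422 49.3698 30.4225 9.2252 0.0000 0.0000 0.0000
67.3690 56.5108 40.7727 17.9617 0.0000 0.0000 0.0000 0.0000

Δt=0.15657, u=1.20392, d=0.83062, q=0.48114, disc=e^(-rΔt)=0.98987
k=7 terminal: V=max(K-S,0) → 67.3690 56.5108 40.7727 17.9617 0.0000 0.0000 0.0000 0.0000
k=6: j=0 S=29.0878 intr=62.4422 cont=61.5154 V=62.4422[EX]; j=1 S=42.1602 intr=49.3698 cont=48.4430 V=49.3698[EX]; j=2 S=61.1075 intr=30.4225 cont=29.4957 V=30.4225[EX]; j=3 S=88.5700 intr=2.9600 cont=9.2252 V=9.2252[hold]; j=4 S=128.3745 intr=0.0000 cont=0.0000 V=0.0000[hold]; j=5 S=186.0675 intr=0.0000 cont=0.0000 V=0.0000[hold]; j=6 S=269.6886 intr=0.0000 cont=0.0000 V=0.0000[hold]  S*(6)=61.1075
k=5: j=0 S=35.0192 intr=56.5108 cont=55.5840 V=56.5108[EX]; j=1 S=50.7573 intr=40.7727 cont=39.8459 V=40.7727[EX]; j=2 S=73.5683 intr=17.9617 cont=20.0189 V=20.0189[hold]; j=3 S=106.6308 intr=0.0000 cont=4.7381 V=4.7381[hold]; j=4 S=154.5520 intr=0.0000 cont=0.0000 V=0.0000[hold]; j=5 S=224.0096 intr=0.0000 cont=0.0000 V=0.0000[hold]  S*(5)=50.7573
k=4: j=0 S=42.1602 intr=49.3698 cont=48.4430 V=49.3698[EX]; j=1 S=61.1075 intr=30.4225 cont=30.4754 V=30.4754[hold]; j=2 S=88.5700 intr=2.9600 cont=12.5384 V=12.5384[hold]; j=3 S=128.3745 intr=0.0000 cont=2.4335 V=2.4335[hold]; j=4 S=186.0675 intr=0.0000 cont=0.0000 V=0.0000[hold]  S*(4)=42.1602
k=3: j=0 S=50.7573 intr=40.7727 cont=39.8711 V=40.7727[EX]; j=1 S=73.5683 intr=17.9617 cont=21.6240 V=21.6240[hold]; j=2 S=106.6308 intr=0.0000 cont=7.5988 V=7.5988[hold]; j=3 S=154.5520 intr=0.0000 cont=1.2499 V=1.2499[hold]  S*(3)=50.7573
k=2: j=0 S=61.1075 intr=30.4225 cont=31.2399 V=31.2399[hold]; j=1 S=88.5700 intr=2.9600 cont=14.7253 V=14.7253[hold]; j=2 S=128.3745 intr=0.0000 cont=4.4981 V=4.4981[hold]  S*(2)=-
k=1: j=0 S=73.5683 intr=17.9617 cont=23.0582 V=23.0582[hold]; j=1 S=106.6308 intr=0.0000 cont=9.7053 V=9.7053[hold]  S*(1)=-
k=0: j=0 S=88.5700 intr=2.9600 cont=16.4652 V=16.4652[hold]  S*(0)=-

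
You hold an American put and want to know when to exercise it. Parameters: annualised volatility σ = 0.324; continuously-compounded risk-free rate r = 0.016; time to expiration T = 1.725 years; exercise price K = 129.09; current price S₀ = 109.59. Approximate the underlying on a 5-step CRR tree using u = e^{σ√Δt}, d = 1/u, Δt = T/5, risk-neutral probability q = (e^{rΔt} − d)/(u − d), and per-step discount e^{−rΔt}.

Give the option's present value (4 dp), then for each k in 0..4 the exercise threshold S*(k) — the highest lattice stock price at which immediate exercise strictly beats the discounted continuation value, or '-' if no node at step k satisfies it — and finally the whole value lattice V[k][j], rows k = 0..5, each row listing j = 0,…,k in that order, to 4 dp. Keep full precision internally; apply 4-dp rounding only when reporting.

price = 28.9795
boundary = - - 74.8984 90.5986 74.8984
tree:
28.9795
40.5325 16.1384
54.1916 25.4247 5.7319
67.1711 38.4914 10.8140 0.0000
77.9013 54.1916 20.4021 0.0000 0.0000
86.7720 67.1711 38.4914 0.0000 0.0000 0.0000

Δt=0.34500  u=1.20962  d=0.82671  q=0.46702  discount=0.99450
step 5 (expiry): payoffs max(K−S,0) = 86.7720 67.1711 38.4914 0.0000 0.0000 0.0000
step 4: (k=4,j=0): S=51.1887, (K−S)⁺=77.9013, hold=77.1907 ⇒ V=77.9013 exercise | (k=4,j=1): S=74.8984, (K−S)⁺=54.1916, hold=53.4810 ⇒ V=54.1916 exercise | (k=4,j=2): S=109.5900, (K−S)⁺=19.5000, hold=20.4021 ⇒ V=20.4021 continue | (k=4,j=3): S=160.3502, (K−S)⁺=0.0000, hold=0.0000 ⇒ V=0.0000 continue | (k=4,j=4): S=234.6215, (K−S)⁺=0.0000, hold=0.0000 ⇒ V=0.0000 continue  boundary S*=74.8984
step 3: (k=3,j=0): S=61.9189, (K−S)⁺=67.1711, hold=66.4605 ⇒ V=67.1711 exercise | (k=3,j=1): S=90.5986, (K−S)⁺=38.4914, hold=38.1997 ⇒ V=38.4914 exercise | (k=3,j=2): S=132.5623, (K−S)⁺=0.0000, hold=10.8140 ⇒ V=10.8140 continue | (k=3,j=3): S=193.9629, (K−S)⁺=0.0000, hold=0.0000 ⇒ V=0.0000 continue  boundary S*=90.5986
step 2: (k=2,j=0): S=74.8984, (K−S)⁺=54.1916, hold=53.4810 ⇒ V=54.1916 exercise | (k=2,j=1): S=109.5900, (K−S)⁺=19.5000, hold=25.4247 ⇒ V=25.4247 continue | (k=2,j=2): S=160.3502, (K−S)⁺=0.0000, hold=5.7319 ⇒ V=5.7319 continue  boundary S*=74.8984
step 1: (k=1,j=0): S=90.5986, (K−S)⁺=38.4914, hold=40.5325 ⇒ V=40.5325 continue | (k=1,j=1): S=132.5623, (K−S)⁺=0.0000, hold=16.1384 ⇒ V=16.1384 continue  boundary S*=-
step 0: (k=0,j=0): S=109.5900, (K−S)⁺=19.5000, hold=28.9795 ⇒ V=28.9795 continue  boundary S*=-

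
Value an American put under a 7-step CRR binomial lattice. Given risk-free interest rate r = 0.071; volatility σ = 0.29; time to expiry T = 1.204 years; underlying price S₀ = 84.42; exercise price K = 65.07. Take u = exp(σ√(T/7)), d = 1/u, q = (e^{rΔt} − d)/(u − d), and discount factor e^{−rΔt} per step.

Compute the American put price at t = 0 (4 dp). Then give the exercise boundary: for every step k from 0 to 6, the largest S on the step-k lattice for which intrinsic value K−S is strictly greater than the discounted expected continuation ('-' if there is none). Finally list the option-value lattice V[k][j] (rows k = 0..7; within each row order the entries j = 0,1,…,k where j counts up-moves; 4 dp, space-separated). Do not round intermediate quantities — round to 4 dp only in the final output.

Δt=0.17200  u=1.12780  d=0.88668  q=0.52093  discount=0.98786
step 7 (expiry): payoffs max(K−S,0) = 28.6942 18.8021 6.2201 0.0000 0.0000 0.0000 0.0000 0.0000
step 6: (k=6,j=0): S=41.0248, (K−S)⁺=24.0452, hold=23.2554 ⇒ V=24.0452 exercise | (k=6,j=1): S=52.1810, (K−S)⁺=12.8890, hold=12.0992 ⇒ V=12.8890 exercise | (k=6,j=2): S=66.3711, (K−S)⁺=0.0000, hold=2.9437 ⇒ V=2.9437 continue | (k=6,j=3): S=84.4200, (K−S)⁺=0.0000, hold=0.0000 ⇒ V=0.0000 continue | (k=6,j=4): S=107.3771, (K−S)⁺=0.0000, hold=0.0000 ⇒ V=0.0000 continue | (k=6,j=5): S=136.5772, (K−S)⁺=0.0000, hold=0.0000 ⇒ V=0.0000 continue | (k=6,j=6): S=173.7179, (K−S)⁺=0.0000, hold=0.0000 ⇒ V=0.0000 continue  boundary S*=52.1810
step 5: (k=5,j=0): S=46.2679, (K−S)⁺=18.8021, hold=18.0123 ⇒ V=18.8021 exercise | (k=5,j=1): S=58.8499, (K−S)⁺=6.2201, hold=7.6147 ⇒ V=7.6147 continue | (k=5,j=2): S=74.8535, (K−S)⁺=0.0000, hold=1.3931 ⇒ V=1.3931 continue | (k=5,j=3): S=95.2091, (K−S)⁺=0.0000, hold=0.0000 ⇒ V=0.0000 continue | (k=5,j=4): S=121.1002, (K−S)⁺=0.0000, hold=0.0000 ⇒ V=0.0000 continue | (k=5,j=5): S=154.0321, (K−S)⁺=0.0000, hold=0.0000 ⇒ V=0.0000 continue  boundary S*=46.2679
step 4: (k=4,j=0): S=52.1810, (K−S)⁺=12.8890, hold=12.8168 ⇒ V=12.8890 exercise | (k=4,j=1): S=66.3711, (K−S)⁺=0.0000, hold=4.3206 ⇒ V=4.3206 continue | (k=4,j=2): S=84.4200, (K−S)⁺=0.0000, hold=0.6593 ⇒ V=0.6593 continue | (k=4,j=3): S=107.3771, (K−S)⁺=0.0000, hold=0.0000 ⇒ V=0.0000 continue | (k=4,j=4): S=136.5772, (K−S)⁺=0.0000, hold=0.0000 ⇒ V=0.0000 continue  boundary S*=52.1810
step 3: (k=3,j=0): S=58.8499, (K−S)⁺=6.2201, hold=8.3232 ⇒ V=8.3232 continue | (k=3,j=1): S=74.8535, (K−S)⁺=0.0000, hold=2.3841 ⇒ V=2.3841 continue | (k=3,j=2): S=95.2091, (K−S)⁺=0.0000, hold=0.3120 ⇒ V=0.3120 continue | (k=3,j=3): S=121.1002, (K−S)⁺=0.0000, hold=0.0000 ⇒ V=0.0000 continue  boundary S*=-
step 2: (k=2,j=0): S=66.3711, (K−S)⁺=0.0000, hold=5.1659 ⇒ V=5.1659 continue | (k=2,j=1): S=84.4200, (K−S)⁺=0.0000, hold=1.2889 ⇒ V=1.2889 continue | (k=2,j=2): S=107.3771, (K−S)⁺=0.0000, hold=0.1477 ⇒ V=0.1477 continue  boundary S*=-
step 1: (k=1,j=0): S=74.8535, (K−S)⁺=0.0000, hold=3.1081 ⇒ V=3.1081 continue | (k=1,j=1): S=95.2091, (K−S)⁺=0.0000, hold=0.6860 ⇒ V=0.6860 continue  boundary S*=-
step 0: (k=0,j=0): S=84.4200, (K−S)⁺=0.0000, hold=1.8239 ⇒ V=1.8239 continue  boundary S*=-

price = 1.8239
boundary = - - - - 52.1810 46.2679 52.1810
tree:
1.8239
3.1081 0.6860
5.1659 1.2889 0.1477
8.3232 2.3841 0.3120 0.0000
12.8890 4.3206 0.6593 0.0000 0.0000
18.8021 7.6147 1.3931 0.0000 0.0000 0.0000
24.0452 12.8890 2.9437 0.0000 0.0000 0.0000 0.0000
28.6942 18.8021 6.2201 0.0000 0.0000 0.0000 0.0000 0.0000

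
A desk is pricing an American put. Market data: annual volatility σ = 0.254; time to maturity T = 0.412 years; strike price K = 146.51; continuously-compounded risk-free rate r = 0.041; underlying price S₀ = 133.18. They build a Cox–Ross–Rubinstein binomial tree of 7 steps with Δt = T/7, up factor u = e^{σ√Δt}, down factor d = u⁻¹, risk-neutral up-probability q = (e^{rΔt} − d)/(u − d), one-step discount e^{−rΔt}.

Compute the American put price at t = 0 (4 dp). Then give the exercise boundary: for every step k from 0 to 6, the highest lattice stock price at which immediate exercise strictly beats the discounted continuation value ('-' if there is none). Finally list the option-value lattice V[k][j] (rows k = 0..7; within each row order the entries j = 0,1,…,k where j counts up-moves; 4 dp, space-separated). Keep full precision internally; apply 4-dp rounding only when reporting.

params: Δt=0.05886 u=1.06356 d=0.94024 q=0.50419 e^(-rΔt)=0.99759
t_7 payoffs: 59.9922 48.6446 35.8086 21.2890 4.8651 0.0000 0.0000 0.0000
t_6: node(6,0) S=92.0168 payoff=54.4932 vs cont=54.1400 → 54.4932 [stop]  node(6,1) S=104.0857 payoff=42.4243 vs cont=42.0711 → 42.4243 [stop]  node(6,2) S=117.7376 payoff=28.7724 vs cont=28.4193 → 28.7724 [stop]  node(6,3) S=133.1800 payoff=13.3300 vs cont=12.9769 → 13.3300 [stop]  node(6,4) S=150.6478 payoff=0.0000 vs cont=2.4063 → 2.4063 [wait]  node(6,5) S=170.4067 payoff=0.0000 vs cont=0.0000 → 0.0000 [wait]  node(6,6) S=192.7572 payoff=0.0000 vs cont=0.0000 → 0.0000 [wait]  ⇒ S*(6)=133.1800
t_5: node(5,0) S=97.8654 payoff=48.6446 vs cont=48.2914 → 48.6446 [stop]  node(5,1) S=110.7014 payoff=35.8086 vs cont=35.4555 → 35.8086 [stop]  node(5,2) S=125.2210 payoff=21.2890 vs cont=20.9359 → 21.2890 [stop]  node(5,3) S=141.6449 payoff=4.8651 vs cont=7.8035 → 7.8035 [wait]  node(5,4) S=160.2230 payoff=0.0000 vs cont=1.1902 → 1.1902 [wait]  node(5,5) S=181.2378 payoff=0.0000 vs cont=0.0000 → 0.0000 [wait]  ⇒ S*(5)=125.2210
t_4: node(4,0) S=104.0857 payoff=42.4243 vs cont=42.0711 → 42.4243 [stop]  node(4,1) S=117.7376 payoff=28.7724 vs cont=28.4193 → 28.7724 [stop]  node(4,2) S=133.1800 payoff=13.3300 vs cont=14.4548 → 14.4548 [wait]  node(4,3) S=150.6478 payoff=0.0000 vs cont=4.4584 → 4.4584 [wait]  node(4,4) S=170.4067 payoff=0.0000 vs cont=0.5887 → 0.5887 [wait]  ⇒ S*(4)=117.7376
t_3: node(3,0) S=110.7014 payoff=35.8086 vs cont=35.4555 → 35.8086 [stop]  node(3,1) S=125.2210 payoff=21.2890 vs cont=21.5017 → 21.5017 [wait]  node(3,2) S=141.6449 payoff=4.8651 vs cont=9.3920 → 9.3920 [wait]  node(3,3) S=160.2230 payoff=0.0000 vs cont=2.5013 → 2.5013 [wait]  ⇒ S*(3)=110.7014
t_2: node(2,0) S=117.7376 payoff=28.7724 vs cont=28.5262 → 28.7724 [stop]  node(2,1) S=133.1800 payoff=13.3300 vs cont=15.3590 → 15.3590 [wait]  node(2,2) S=150.6478 payoff=0.0000 vs cont=5.9035 → 5.9035 [wait]  ⇒ S*(2)=117.7376
t_1: node(1,0) S=125.2210 payoff=21.2890 vs cont=21.9564 → 21.9564 [wait]  node(1,1) S=141.6449 payoff=4.8651 vs cont=10.5661 → 10.5661 [wait]  ⇒ S*(1)=-
t_0: node(0,0) S=133.1800 payoff=13.3300 vs cont=16.1745 → 16.1745 [wait]  ⇒ S*(0)=-

price = 16.1745
boundary = - - 117.7376 110.7014 117.7376 125.2210 133.1800
tree:
16.1745
21.9564 10.5661
28.7724 15.3590 5.9035
35.8086 21.5017 9.3920 2.5013
42.4243 28.7724 14.4548 4.4584 0.5887
48.6446 35.8086 21.2890 7.8035 1.1902 0.0000
54.4932 42.4243 28.7724 13.3300 2.4063 0.0000 0.0000
59.9922 48.6446 35.8086 21.2890 4.8651 0.0000 0.0000 0.0000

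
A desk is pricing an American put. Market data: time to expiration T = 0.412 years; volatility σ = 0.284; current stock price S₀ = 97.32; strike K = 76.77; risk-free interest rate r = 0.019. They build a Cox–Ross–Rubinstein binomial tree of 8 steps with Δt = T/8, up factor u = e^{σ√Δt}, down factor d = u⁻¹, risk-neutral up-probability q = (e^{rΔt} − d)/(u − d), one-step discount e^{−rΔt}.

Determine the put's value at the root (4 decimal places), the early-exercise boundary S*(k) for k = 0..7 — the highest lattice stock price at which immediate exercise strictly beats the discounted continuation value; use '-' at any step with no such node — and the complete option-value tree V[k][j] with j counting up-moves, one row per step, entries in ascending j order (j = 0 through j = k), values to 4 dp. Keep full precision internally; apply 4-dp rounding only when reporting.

Δt=0.05150, u=1.06657, d=0.93758, q=0.49148, disc=e^(-rΔt)=0.99902
k=8 terminal: V=max(K-S,0) → 18.6561 10.6610 1.5659 0.0000 0.0000 0.0000 0.0000 0.0000 0.0000
k=7: j=0 S=61.9827 intr=14.7873 cont=14.7122 V=14.7873[EX]; j=1 S=70.5100 intr=6.2600 cont=6.1849 V=6.2600[EX]; j=2 S=80.2105 intr=0.0000 cont=0.7955 V=0.7955[hold]; j=3 S=91.2456 intr=0.0000 cont=0.0000 V=0.0000[hold]; j=4 S=103.7988 intr=0.0000 cont=0.0000 V=0.0000[hold]; j=5 S=118.0790 intr=0.0000 cont=0.0000 V=0.0000[hold]; j=6 S=134.3239 intr=0.0000 cont=0.0000 V=0.0000[hold]; j=7 S=152.8036 intr=0.0000 cont=0.0000 V=0.0000[hold]  S*(7)=70.5100
k=6: j=0 S=66.1090 intr=10.6610 cont=10.5859 V=10.6610[EX]; j=1 S=75.2041 intr=1.5659 cont=3.5708 V=3.5708[hold]; j=2 S=85.5503 intr=0.0000 cont=0.4041 V=0.4041[hold]; j=3 S=97.3200 intr=0.0000 cont=0.0000 V=0.0000[hold]; j=4 S=110.7089 intr=0.0000 cont=0.0000 V=0.0000[hold]; j=5 S=125.9398 intr=0.0000 cont=0.0000 V=0.0000[hold]; j=6 S=143.2661 intr=0.0000 cont=0.0000 V=0.0000[hold]  S*(6)=66.1090
k=5: j=0 S=70.5100 intr=6.2600 cont=7.1692 V=7.1692[hold]; j=1 S=80.2105 intr=0.0000 cont=2.0125 V=2.0125[hold]; j=2 S=91.2456 intr=0.0000 cont=0.2053 V=0.2053[hold]; j=3 S=103.7988 intr=0.0000 cont=0.0000 V=0.0000[hold]; j=4 S=118.0790 intr=0.0000 cont=0.0000 V=0.0000[hold]; j=5 S=134.3239 intr=0.0000 cont=0.0000 V=0.0000[hold]  S*(5)=-
k=4: j=0 S=75.2041 intr=1.5659 cont=4.6302 V=4.6302[hold]; j=1 S=85.5503 intr=0.0000 cont=1.1232 V=1.1232[hold]; j=2 S=97.3200 intr=0.0000 cont=0.1043 V=0.1043[hold]; j=3 S=110.7089 intr=0.0000 cont=0.0000 V=0.0000[hold]; j=4 S=125.9398 intr=0.0000 cont=0.0000 V=0.0000[hold]  S*(4)=-
k=3: j=0 S=80.2105 intr=0.0000 cont=2.9037 V=2.9037[hold]; j=1 S=91.2456 intr=0.0000 cont=0.6218 V=0.6218[hold]; j=2 S=103.7988 intr=0.0000 cont=0.0530 V=0.0530[hold]; j=3 S=118.0790 intr=0.0000 cont=0.0000 V=0.0000[hold]  S*(3)=-
k=2: j=0 S=85.5503 intr=0.0000 cont=1.7805 V=1.7805[hold]; j=1 S=97.3200 intr=0.0000 cont=0.3419 V=0.3419[hold]; j=2 S=110.7089 intr=0.0000 cont=0.0269 V=0.0269[hold]  S*(2)=-
k=1: j=0 S=91.2456 intr=0.0000 cont=1.0724 V=1.0724[hold]; j=1 S=103.7988 intr=0.0000 cont=0.1869 V=0.1869[hold]  S*(1)=-
k=0: j=0 S=97.3200 intr=0.0000 cont=0.6366 V=0.6366[hold]  S*(0)=-

price = 0.6366
boundary = - - - - - - 66.1090 70.5100
tree:
0.6366
1.0724 0.1869
1.7805 0.3419 0.0269
2.9037 0.6218 0.0530 0.0000
4.6302 1.1232 0.1043 0.0000 0.0000
7.1692 2.0125 0.2053 0.0000 0.0000 0.0000
10.6610 3.5708 0.4041 0.0000 0.0000 0.0000 0.0000
14.7873 6.2600 0.7955 0.0000 0.0000 0.0000 0.0000 0.0000
18.6561 10.6610 1.5659 0.0000 0.0000 0.0000 0.0000 0.0000 0.0000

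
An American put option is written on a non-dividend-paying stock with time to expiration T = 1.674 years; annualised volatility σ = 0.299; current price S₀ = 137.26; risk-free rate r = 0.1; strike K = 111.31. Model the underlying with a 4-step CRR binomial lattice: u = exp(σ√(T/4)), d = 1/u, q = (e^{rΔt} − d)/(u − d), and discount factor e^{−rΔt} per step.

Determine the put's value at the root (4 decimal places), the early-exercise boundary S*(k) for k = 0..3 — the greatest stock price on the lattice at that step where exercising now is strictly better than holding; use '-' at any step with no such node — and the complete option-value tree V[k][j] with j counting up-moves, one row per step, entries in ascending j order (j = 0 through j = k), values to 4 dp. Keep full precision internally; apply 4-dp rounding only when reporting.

Δt=0.41850  u=1.21340  d=0.82413  q=0.56158  discount=0.95901
step 4 (expiry): payoffs max(K−S,0) = 47.9923 18.0845 0.0000 0.0000 0.0000
step 3: (k=3,j=0): S=76.8299, (K−S)⁺=34.4801, hold=29.9179 ⇒ V=34.4801 exercise | (k=3,j=1): S=113.1200, (K−S)⁺=0.0000, hold=7.6036 ⇒ V=7.6036 continue | (k=3,j=2): S=166.5515, (K−S)⁺=0.0000, hold=0.0000 ⇒ V=0.0000 continue | (k=3,j=3): S=245.2211, (K−S)⁺=0.0000, hold=0.0000 ⇒ V=0.0000 continue  boundary S*=76.8299
step 2: (k=2,j=0): S=93.2255, (K−S)⁺=18.0845, hold=18.5921 ⇒ V=18.5921 continue | (k=2,j=1): S=137.2600, (K−S)⁺=0.0000, hold=3.1969 ⇒ V=3.1969 continue | (k=2,j=2): S=202.0939, (K−S)⁺=0.0000, hold=0.0000 ⇒ V=0.0000 continue  boundary S*=-
step 1: (k=1,j=0): S=113.1200, (K−S)⁺=0.0000, hold=9.5388 ⇒ V=9.5388 continue | (k=1,j=1): S=166.5515, (K−S)⁺=0.0000, hold=1.3441 ⇒ V=1.3441 continue  boundary S*=-
step 0: (k=0,j=0): S=137.2600, (K−S)⁺=0.0000, hold=4.7345 ⇒ V=4.7345 continue  boundary S*=-

price = 4.7345
boundary = - - - 76.8299
tree:
4.7345
9.5388 1.3441
18.5921 3.1969 0.0000
34.4801 7.6036 0.0000 0.0000
47.9923 18.0845 0.0000 0.0000 0.0000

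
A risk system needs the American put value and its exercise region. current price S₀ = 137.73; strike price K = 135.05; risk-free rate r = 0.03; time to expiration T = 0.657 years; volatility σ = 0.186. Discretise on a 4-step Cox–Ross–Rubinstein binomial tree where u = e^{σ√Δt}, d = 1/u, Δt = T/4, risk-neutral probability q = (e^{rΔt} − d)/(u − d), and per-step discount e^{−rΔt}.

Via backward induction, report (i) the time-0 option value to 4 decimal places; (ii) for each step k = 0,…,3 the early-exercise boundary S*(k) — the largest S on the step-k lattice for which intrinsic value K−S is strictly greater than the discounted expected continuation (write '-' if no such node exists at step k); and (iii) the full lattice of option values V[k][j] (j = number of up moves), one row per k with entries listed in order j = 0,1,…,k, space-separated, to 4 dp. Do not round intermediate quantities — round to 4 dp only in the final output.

Δt=0.16425, u=1.07830, d=0.92739, q=0.51390, disc=e^(-rΔt)=0.99508
k=4 terminal: V=max(K-S,0) → 33.1728 16.5951 0.0000 0.0000 0.0000
k=3: j=0 S=109.8538 intr=25.1962 cont=24.5324 V=25.1962[EX]; j=1 S=127.7294 intr=7.3206 cont=8.0273 V=8.0273[hold]; j=2 S=148.5137 intr=0.0000 cont=0.0000 V=0.0000[hold]; j=3 S=172.6800 intr=0.0000 cont=0.0000 V=0.0000[hold]  S*(3)=109.8538
k=2: j=0 S=118.4549 intr=16.5951 cont=16.2927 V=16.5951[EX]; j=1 S=137.7300 intr=0.0000 cont=3.8829 V=3.8829[hold]; j=2 S=160.1416 intr=0.0000 cont=0.0000 V=0.0000[hold]  S*(2)=118.4549
k=1: j=0 S=127.7294 intr=7.3206 cont=10.0129 V=10.0129[hold]; j=1 S=148.5137 intr=0.0000 cont=1.8782 V=1.8782[hold]  S*(1)=-
k=0: j=0 S=137.7300 intr=0.0000 cont=5.8038 V=5.8038[hold]  S*(0)=-

price = 5.8038
boundary = - - 118.4549 109.8538
tree:
5.8038
10.0129 1.8782
16.5951 3.8829 0.0000
25.1962 8.0273 0.0000 0.0000
33.1728 16.5951 0.0000 0.0000 0.0000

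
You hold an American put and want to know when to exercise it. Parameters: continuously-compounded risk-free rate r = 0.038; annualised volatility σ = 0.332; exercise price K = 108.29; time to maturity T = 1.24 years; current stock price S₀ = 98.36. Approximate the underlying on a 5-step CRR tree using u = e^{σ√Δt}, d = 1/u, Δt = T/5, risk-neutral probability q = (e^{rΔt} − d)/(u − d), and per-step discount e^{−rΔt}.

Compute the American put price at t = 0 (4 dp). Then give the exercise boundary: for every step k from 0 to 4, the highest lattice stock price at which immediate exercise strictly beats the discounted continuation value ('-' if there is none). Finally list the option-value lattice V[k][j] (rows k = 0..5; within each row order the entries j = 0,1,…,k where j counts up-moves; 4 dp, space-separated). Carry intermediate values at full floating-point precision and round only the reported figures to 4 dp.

price = 18.2702
boundary = - - 70.6660 59.8972 70.6660
tree:
18.2702
26.7913 9.6588
37.6240 15.9129 3.2654
48.3928 25.2197 6.4288 0.0000
57.5205 37.6240 12.6570 0.0000 0.0000
65.2573 48.3928 24.9191 0.0000 0.0000 0.0000

Δt=0.24800, u=1.17979, d=0.84761, q=0.48726, disc=e^(-rΔt)=0.99062
k=5 terminal: V=max(K-S,0) → 65.2573 48.3928 24.9191 0.0000 0.0000 0.0000
k=4: j=0 S=50.7695 intr=57.5205 cont=56.5048 V=57.5205[EX]; j=1 S=70.6660 intr=37.6240 cont=36.6082 V=37.6240[EX]; j=2 S=98.3600 intr=9.9300 cont=12.6570 V=12.6570[hold]; j=3 S=136.9072 intr=0.0000 cont=0.0000 V=0.0000[hold]; j=4 S=190.5611 intr=0.0000 cont=0.0000 V=0.0000[hold]  S*(4)=70.6660
k=3: j=0 S=59.8972 intr=48.3928 cont=47.3770 V=48.3928[EX]; j=1 S=83.3709 intr=24.9191 cont=25.2197 V=25.2197[hold]; j=2 S=116.0439 intr=0.0000 cont=6.4288 V=6.4288[hold]; j=3 S=161.5215 intr=0.0000 cont=0.0000 V=0.0000[hold]  S*(3)=59.8972
k=2: j=0 S=70.6660 intr=37.6240 cont=36.7533 V=37.6240[EX]; j=1 S=98.3600 intr=9.9300 cont=15.9129 V=15.9129[hold]; j=2 S=136.9072 intr=0.0000 cont=3.2654 V=3.2654[hold]  S*(2)=70.6660
k=1: j=0 S=83.3709 intr=24.9191 cont=26.7913 V=26.7913[hold]; j=1 S=116.0439 intr=0.0000 cont=9.6588 V=9.6588[hold]  S*(1)=-
k=0: j=0 S=98.3600 intr=9.9300 cont=18.2702 V=18.2702[hold]  S*(0)=-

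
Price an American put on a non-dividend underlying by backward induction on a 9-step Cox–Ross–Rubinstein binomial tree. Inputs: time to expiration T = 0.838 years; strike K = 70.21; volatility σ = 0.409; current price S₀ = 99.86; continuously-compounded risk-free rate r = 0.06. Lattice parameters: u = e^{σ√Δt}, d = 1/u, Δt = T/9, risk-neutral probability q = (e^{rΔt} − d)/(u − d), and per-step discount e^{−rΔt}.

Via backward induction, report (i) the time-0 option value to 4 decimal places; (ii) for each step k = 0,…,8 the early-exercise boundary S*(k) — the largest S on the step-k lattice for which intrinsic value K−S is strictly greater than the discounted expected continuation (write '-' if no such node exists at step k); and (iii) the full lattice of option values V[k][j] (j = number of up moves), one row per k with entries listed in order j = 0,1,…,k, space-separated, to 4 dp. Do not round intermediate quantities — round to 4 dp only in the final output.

params: Δt=0.09311 u=1.13292 d=0.88267 q=0.49123 e^(-rΔt)=0.99443
t_9 payoffs: 37.7326 28.5246 16.7060 1.5367 0.0000 0.0000 0.0000 0.0000 0.0000 0.0000
t_8: node(8,0) S=36.7945 payoff=33.4155 vs cont=33.0244 → 33.4155 [stop]  node(8,1) S=47.2264 payoff=22.9836 vs cont=22.5925 → 22.9836 [stop]  node(8,2) S=60.6160 payoff=9.5940 vs cont=9.2029 → 9.5940 [stop]  node(8,3) S=77.8017 payoff=0.0000 vs cont=0.7775 → 0.7775 [wait]  node(8,4) S=99.8600 payoff=0.0000 vs cont=0.0000 → 0.0000 [wait]  node(8,5) S=128.1722 payoff=0.0000 vs cont=0.0000 → 0.0000 [wait]  node(8,6) S=164.5114 payoff=0.0000 vs cont=0.0000 → 0.0000 [wait]  node(8,7) S=211.1535 payoff=0.0000 vs cont=0.0000 → 0.0000 [wait]  node(8,8) S=271.0196 payoff=0.0000 vs cont=0.0000 → 0.0000 [wait]  ⇒ S*(8)=60.6160
t_7: node(7,0) S=41.6854 payoff=28.5246 vs cont=28.1335 → 28.5246 [stop]  node(7,1) S=53.5040 payoff=16.7060 vs cont=16.3149 → 16.7060 [stop]  node(7,2) S=68.6733 payoff=1.5367 vs cont=5.2338 → 5.2338 [wait]  node(7,3) S=88.1435 payoff=0.0000 vs cont=0.3933 → 0.3933 [wait]  node(7,4) S=113.1339 payoff=0.0000 vs cont=0.0000 → 0.0000 [wait]  node(7,5) S=145.2095 payoff=0.0000 vs cont=0.0000 → 0.0000 [wait]  node(7,6) S=186.3791 payoff=0.0000 vs cont=0.0000 → 0.0000 [wait]  node(7,7) S=239.2211 payoff=0.0000 vs cont=0.0000 → 0.0000 [wait]  ⇒ S*(7)=53.5040
t_6: node(6,0) S=47.2264 payoff=22.9836 vs cont=22.5925 → 22.9836 [stop]  node(6,1) S=60.6160 payoff=9.5940 vs cont=11.0089 → 11.0089 [wait]  node(6,2) S=77.8017 payoff=0.0000 vs cont=2.8401 → 2.8401 [wait]  node(6,3) S=99.8600 payoff=0.0000 vs cont=0.1990 → 0.1990 [wait]  node(6,4) S=128.1722 payoff=0.0000 vs cont=0.0000 → 0.0000 [wait]  node(6,5) S=164.5114 payoff=0.0000 vs cont=0.0000 → 0.0000 [wait]  node(6,6) S=211.1535 payoff=0.0000 vs cont=0.0000 → 0.0000 [wait]  ⇒ S*(6)=47.2264
t_5: node(5,0) S=53.5040 payoff=16.7060 vs cont=17.0060 → 17.0060 [wait]  node(5,1) S=68.6733 payoff=1.5367 vs cont=6.9572 → 6.9572 [wait]  node(5,2) S=88.1435 payoff=0.0000 vs cont=1.5341 → 1.5341 [wait]  node(5,3) S=113.1339 payoff=0.0000 vs cont=0.1007 → 0.1007 [wait]  node(5,4) S=145.2095 payoff=0.0000 vs cont=0.0000 → 0.0000 [wait]  node(5,5) S=186.3791 payoff=0.0000 vs cont=0.0000 → 0.0000 [wait]  ⇒ S*(5)=-
t_4: node(4,0) S=60.6160 payoff=9.5940 vs cont=12.0025 → 12.0025 [wait]  node(4,1) S=77.8017 payoff=0.0000 vs cont=4.2693 → 4.2693 [wait]  node(4,2) S=99.8600 payoff=0.0000 vs cont=0.8254 → 0.8254 [wait]  node(4,3) S=128.1722 payoff=0.0000 vs cont=0.0509 → 0.0509 [wait]  node(4,4) S=164.5114 payoff=0.0000 vs cont=0.0000 → 0.0000 [wait]  ⇒ S*(4)=-
t_3: node(3,0) S=68.6733 payoff=1.5367 vs cont=8.1581 → 8.1581 [wait]  node(3,1) S=88.1435 payoff=0.0000 vs cont=2.5632 → 2.5632 [wait]  node(3,2) S=113.1339 payoff=0.0000 vs cont=0.4425 → 0.4425 [wait]  node(3,3) S=145.2095 payoff=0.0000 vs cont=0.0258 → 0.0258 [wait]  ⇒ S*(3)=-
t_2: node(2,0) S=77.8017 payoff=0.0000 vs cont=5.3796 → 5.3796 [wait]  node(2,1) S=99.8600 payoff=0.0000 vs cont=1.5130 → 1.5130 [wait]  node(2,2) S=128.1722 payoff=0.0000 vs cont=0.2365 → 0.2365 [wait]  ⇒ S*(2)=-
t_1: node(1,0) S=88.1435 payoff=0.0000 vs cont=3.4608 → 3.4608 [wait]  node(1,1) S=113.1339 payoff=0.0000 vs cont=0.8810 → 0.8810 [wait]  ⇒ S*(1)=-
t_0: node(0,0) S=99.8600 payoff=0.0000 vs cont=2.1813 → 2.1813 [wait]  ⇒ S*(0)=-

price = 2.1813
boundary = - - - - - - 47.2264 53.5040 60.6160
tree:
2.1813
3.4608 0.8810
5.3796 1.5130 0.2365
8.1581 2.5632 0.4425 0.0258
12.0025 4.2693 0.8254 0.0509 0.0000
17.0060 6.9572 1.5341 0.1007 0.0000 0.0000
22.9836 11.0089 2.8401 0.1990 0.0000 0.0000 0.0000
28.5246 16.7060 5.2338 0.3933 0.0000 0.0000 0.0000 0.0000
33.4155 22.9836 9.5940 0.7775 0.0000 0.0000 0.0000 0.0000 0.0000
37.7326 28.5246 16.7060 1.5367 0.0000 0.0000 0.0000 0.0000 0.0000 0.0000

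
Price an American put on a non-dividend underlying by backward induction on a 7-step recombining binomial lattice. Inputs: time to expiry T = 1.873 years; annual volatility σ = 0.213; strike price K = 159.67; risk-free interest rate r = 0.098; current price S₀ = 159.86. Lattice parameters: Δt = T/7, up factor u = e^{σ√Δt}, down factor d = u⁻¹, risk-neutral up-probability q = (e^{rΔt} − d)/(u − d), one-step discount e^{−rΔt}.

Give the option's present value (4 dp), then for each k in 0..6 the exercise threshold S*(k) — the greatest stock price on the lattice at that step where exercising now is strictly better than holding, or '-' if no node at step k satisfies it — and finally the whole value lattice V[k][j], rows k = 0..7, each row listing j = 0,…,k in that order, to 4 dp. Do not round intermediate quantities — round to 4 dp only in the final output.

price = 9.6321
boundary = - - 128.2447 114.8654 128.2447 143.1824 128.2447
tree:
9.6321
17.6445 4.5602
31.4253 8.9695 1.7360
44.8046 17.1064 3.7824 0.4081
56.7881 31.4253 8.0378 1.0289 0.0000
67.5214 44.8046 16.4876 2.5940 0.0000 0.0000
77.1349 56.7881 31.4253 6.5398 0.0000 0.0000 0.0000
85.7455 67.5214 44.8046 16.4876 0.0000 0.0000 0.0000 0.0000

Δt=0.26757  u=1.11648  d=0.89567  q=0.59281  discount=0.97412
step 7 (expiry): payoffs max(K−S,0) = 85.7455 67.5214 44.8046 16.4876 0.0000 0.0000 0.0000 0.0000
step 6: (k=6,j=0): S=82.5351, (K−S)⁺=77.1349, hold=73.0025 ⇒ V=77.1349 exercise | (k=6,j=1): S=102.8819, (K−S)⁺=56.7881, hold=52.6556 ⇒ V=56.7881 exercise | (k=6,j=2): S=128.2447, (K−S)⁺=31.4253, hold=27.2929 ⇒ V=31.4253 exercise | (k=6,j=3): S=159.8600, (K−S)⁺=0.0000, hold=6.5398 ⇒ V=6.5398 continue | (k=6,j=4): S=199.2692, (K−S)⁺=0.0000, hold=0.0000 ⇒ V=0.0000 continue | (k=6,j=5): S=248.3937, (K−S)⁺=0.0000, hold=0.0000 ⇒ V=0.0000 continue | (k=6,j=6): S=309.6286, (K−S)⁺=0.0000, hold=0.0000 ⇒ V=0.0000 continue  boundary S*=128.2447
step 5: (k=5,j=0): S=92.1486, (K−S)⁺=67.5214, hold=63.3889 ⇒ V=67.5214 exercise | (k=5,j=1): S=114.8654, (K−S)⁺=44.8046, hold=40.6722 ⇒ V=44.8046 exercise | (k=5,j=2): S=143.1824, (K−S)⁺=16.4876, hold=16.2414 ⇒ V=16.4876 exercise | (k=5,j=3): S=178.4802, (K−S)⁺=0.0000, hold=2.5940 ⇒ V=2.5940 continue | (k=5,j=4): S=222.4797, (K−S)⁺=0.0000, hold=0.0000 ⇒ V=0.0000 continue | (k=5,j=5): S=277.3262, (K−S)⁺=0.0000, hold=0.0000 ⇒ V=0.0000 continue  boundary S*=143.1824
step 4: (k=4,j=0): S=102.8819, (K−S)⁺=56.7881, hold=52.6556 ⇒ V=56.7881 exercise | (k=4,j=1): S=128.2447, (K−S)⁺=31.4253, hold=27.2929 ⇒ V=31.4253 exercise | (k=4,j=2): S=159.8600, (K−S)⁺=0.0000, hold=8.0378 ⇒ V=8.0378 continue | (k=4,j=3): S=199.2692, (K−S)⁺=0.0000, hold=1.0289 ⇒ V=1.0289 continue | (k=4,j=4): S=248.3937, (K−S)⁺=0.0000, hold=0.0000 ⇒ V=0.0000 continue  boundary S*=128.2447
step 3: (k=3,j=0): S=114.8654, (K−S)⁺=44.8046, hold=40.6722 ⇒ V=44.8046 exercise | (k=3,j=1): S=143.1824, (K−S)⁺=16.4876, hold=17.1064 ⇒ V=17.1064 continue | (k=3,j=2): S=178.4802, (K−S)⁺=0.0000, hold=3.7824 ⇒ V=3.7824 continue | (k=3,j=3): S=222.4797, (K−S)⁺=0.0000, hold=0.4081 ⇒ V=0.4081 continue  boundary S*=114.8654
step 2: (k=2,j=0): S=128.2447, (K−S)⁺=31.4253, hold=27.6502 ⇒ V=31.4253 exercise | (k=2,j=1): S=159.8600, (K−S)⁺=0.0000, hold=8.9695 ⇒ V=8.9695 continue | (k=2,j=2): S=199.2692, (K−S)⁺=0.0000, hold=1.7360 ⇒ V=1.7360 continue  boundary S*=128.2447
step 1: (k=1,j=0): S=143.1824, (K−S)⁺=16.4876, hold=17.6445 ⇒ V=17.6445 continue | (k=1,j=1): S=178.4802, (K−S)⁺=0.0000, hold=4.5602 ⇒ V=4.5602 continue  boundary S*=-
step 0: (k=0,j=0): S=159.8600, (K−S)⁺=0.0000, hold=9.6321 ⇒ V=9.6321 continue  boundary S*=-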